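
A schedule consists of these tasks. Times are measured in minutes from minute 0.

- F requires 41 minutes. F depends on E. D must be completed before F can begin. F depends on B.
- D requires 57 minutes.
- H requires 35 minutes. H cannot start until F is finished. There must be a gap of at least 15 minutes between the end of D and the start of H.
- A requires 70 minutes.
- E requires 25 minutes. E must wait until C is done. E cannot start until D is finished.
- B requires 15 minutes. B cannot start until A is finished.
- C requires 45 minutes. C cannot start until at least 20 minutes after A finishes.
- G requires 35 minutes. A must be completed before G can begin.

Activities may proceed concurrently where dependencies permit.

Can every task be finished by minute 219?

D can start immediately at minute 0; it finishes at minute 57.
A can start immediately at minute 0; it finishes at minute 70.
G cannot begin until A (finishes minute 70). It runs from minute 70 to 70 + 35 = minute 105.
C waits on A (finishes minute 70, plus 20-minute gap → minute 90), so it starts at minute 90 and finishes at 90 + 45 = minute 135.
E needs all of C (finishes minute 135); D (finishes minute 57). That puts its earliest start at minute 135; it finishes at 135 + 25 = minute 160.
After A (finishes minute 70), B can start at minute 70 and finishes at minute 85.
For F: E (finishes minute 160); D (finishes minute 57); B (finishes minute 85). Taking the maximum gives a start of minute 160, and it finishes at 160 + 41 = minute 201.
H has to wait for F (finishes minute 201); D (finishes minute 57, plus 15-minute gap → minute 72). The latest of these is minute 201, so H runs minute 201 to 201 + 35 = minute 236.
The earliest everything can be done is minute 236, which is after the deadline of 219, so it is not possible.

No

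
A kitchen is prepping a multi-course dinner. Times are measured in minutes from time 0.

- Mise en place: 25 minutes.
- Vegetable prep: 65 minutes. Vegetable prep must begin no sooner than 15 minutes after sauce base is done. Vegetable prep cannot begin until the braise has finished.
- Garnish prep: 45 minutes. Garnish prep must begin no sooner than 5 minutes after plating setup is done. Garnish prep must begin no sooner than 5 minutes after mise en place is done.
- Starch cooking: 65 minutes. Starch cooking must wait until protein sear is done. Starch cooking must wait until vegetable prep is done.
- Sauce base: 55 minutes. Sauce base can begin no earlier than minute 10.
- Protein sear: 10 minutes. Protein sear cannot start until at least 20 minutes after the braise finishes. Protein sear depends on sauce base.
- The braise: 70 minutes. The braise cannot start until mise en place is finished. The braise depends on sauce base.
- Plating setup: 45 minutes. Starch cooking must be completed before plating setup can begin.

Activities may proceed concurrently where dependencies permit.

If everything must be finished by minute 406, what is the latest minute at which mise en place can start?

86

Garnish prep has no dependents, so it just needs to finish by minute 406. Starting by 406 − 45 = minute 361 achieves that.
Plating setup feeds into garnish prep (must start by minute 361, minus 5-minute gap → minute 356); so plating setup must finish by minute 356 and therefore start by minute 311.
Starch cooking feeds into plating setup (must start by minute 311); so starch cooking must finish by minute 311 and therefore start by minute 246.
Protein sear must finish before starch cooking (must start by minute 246). With a 10-minute duration, protein sear must start by 246 − 10 = minute 236.
Vegetable prep has to be done before starch cooking (must start by minute 246). That means finishing by minute 246, i.e. starting by 246 − 65 = minute 181.
The braise has several dependents: protein sear (must start by minute 236, minus 20-minute gap → minute 216); vegetable prep (must start by minute 181). The earliest of those limits is minute 181, so the braise must start by 181 − 70 = minute 111.
For mise en place: the braise (must start by minute 111); garnish prep (must start by minute 361, minus 5-minute gap → minute 356). The most restrictive is minute 111; with a 25-minute duration, mise en place must start by minute 86.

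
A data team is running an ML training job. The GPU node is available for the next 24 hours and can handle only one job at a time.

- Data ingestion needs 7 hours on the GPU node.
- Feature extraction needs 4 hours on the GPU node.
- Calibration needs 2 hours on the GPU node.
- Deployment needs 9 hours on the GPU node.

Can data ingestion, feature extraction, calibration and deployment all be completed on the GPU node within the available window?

Yes

Running back to back, the jobs need 7 + 4 + 2 + 9 = 22 hours on the GPU node.
Since 22 ≤ 24, they fit within the window.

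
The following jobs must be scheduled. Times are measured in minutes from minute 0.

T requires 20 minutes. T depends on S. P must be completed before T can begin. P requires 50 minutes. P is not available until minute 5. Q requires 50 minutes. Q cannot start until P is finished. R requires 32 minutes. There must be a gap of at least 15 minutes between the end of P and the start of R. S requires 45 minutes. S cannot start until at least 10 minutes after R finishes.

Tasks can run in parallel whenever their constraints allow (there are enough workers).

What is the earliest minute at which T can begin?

157

P cannot begin until its own release at minute 5. It runs from minute 5 to 5 + 50 = minute 55.
R cannot begin until P (finishes minute 55, plus 15-minute gap → minute 70). It runs from minute 70 to 70 + 32 = minute 102.
After R (finishes minute 102, plus 10-minute gap → minute 112), S can start at minute 112 and finishes at minute 157.
T waits on S (finishes minute 157); P (finishes minute 55). The latest of these is minute 157, which is the earliest T can start.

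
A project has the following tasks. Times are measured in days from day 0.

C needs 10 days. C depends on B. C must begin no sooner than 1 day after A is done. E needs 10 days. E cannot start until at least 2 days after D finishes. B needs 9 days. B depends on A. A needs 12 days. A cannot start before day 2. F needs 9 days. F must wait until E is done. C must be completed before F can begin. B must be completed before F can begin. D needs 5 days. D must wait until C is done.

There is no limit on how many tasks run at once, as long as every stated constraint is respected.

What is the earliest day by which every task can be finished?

A waits on its own release at day 2, so it starts at day 2 and finishes at 2 + 12 = day 14.
After A (finishes day 14), B can start at day 14 and finishes at day 23.
C needs all of B (finishes day 23); A (finishes day 14, plus 1-day gap → day 15). That puts its earliest start at day 23; it finishes at 23 + 10 = day 33.
D cannot begin until C (finishes day 33). It runs from day 33 to 33 + 5 = day 38.
E waits on D (finishes day 38, plus 2-day gap → day 40), so it starts at day 40 and finishes at 40 + 10 = day 50.
F cannot start until E (finishes day 50); C (finishes day 33); B (finishes day 23). The controlling bound is day 50, so F finishes at 50 + 9 = day 59.
All tasks are finished once the last one completes. Finish times: A at 14, B at 23, C at 33, D at 38, E at 50, F at 59. The latest is day 59.

59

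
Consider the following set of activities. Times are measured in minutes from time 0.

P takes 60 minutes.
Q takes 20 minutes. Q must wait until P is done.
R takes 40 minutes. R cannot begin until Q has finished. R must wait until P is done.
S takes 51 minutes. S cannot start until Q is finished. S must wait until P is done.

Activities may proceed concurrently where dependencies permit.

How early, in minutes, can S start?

80

P has no prerequisites, so it starts at minute 0 and finishes at minute 60.
Q cannot begin until P (finishes minute 60). It runs from minute 60 to 60 + 20 = minute 80.
S waits on Q (finishes minute 80); P (finishes minute 60). The latest of these is minute 80, which is the earliest S can start.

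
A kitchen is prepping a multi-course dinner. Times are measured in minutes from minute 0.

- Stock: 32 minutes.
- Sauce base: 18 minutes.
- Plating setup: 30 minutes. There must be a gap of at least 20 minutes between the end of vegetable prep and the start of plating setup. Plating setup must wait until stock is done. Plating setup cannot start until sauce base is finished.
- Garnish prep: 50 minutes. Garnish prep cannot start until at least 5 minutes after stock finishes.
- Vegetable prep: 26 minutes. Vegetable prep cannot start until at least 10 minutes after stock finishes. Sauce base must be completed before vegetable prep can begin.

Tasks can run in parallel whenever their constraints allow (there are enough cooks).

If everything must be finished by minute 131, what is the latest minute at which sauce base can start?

37

Nothing follows plating setup; the deadline of minute 131 is its only limit. It must start by 131 − 30 = minute 101.
Since plating setup (must start by minute 101, minus 20-minute gap → minute 81) depends on it, vegetable prep must finish by minute 81. Backing off its 26-minute duration gives a latest start of minute 55.
For sauce base: vegetable prep (must start by minute 55); plating setup (must start by minute 101). The most restrictive is minute 55; with an 18-minute duration, sauce base must start by minute 37.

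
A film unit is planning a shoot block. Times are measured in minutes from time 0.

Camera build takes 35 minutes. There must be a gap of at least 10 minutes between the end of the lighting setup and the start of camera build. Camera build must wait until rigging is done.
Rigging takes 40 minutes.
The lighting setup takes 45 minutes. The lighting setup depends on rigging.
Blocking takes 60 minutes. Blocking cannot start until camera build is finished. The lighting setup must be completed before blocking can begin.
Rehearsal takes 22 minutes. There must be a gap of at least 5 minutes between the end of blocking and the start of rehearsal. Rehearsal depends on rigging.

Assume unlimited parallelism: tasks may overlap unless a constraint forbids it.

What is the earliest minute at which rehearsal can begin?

Rigging has no prerequisites, so it starts at minute 0 and finishes at minute 40.
After rigging (finishes minute 40), the lighting setup can start at minute 40 and finishes at minute 85.
For camera build: the lighting setup (finishes minute 85, plus 10-minute gap → minute 95); rigging (finishes minute 40). Taking the maximum gives a start of minute 95, and it finishes at 95 + 35 = minute 130.
Blocking needs all of camera build (finishes minute 130); the lighting setup (finishes minute 85). That puts its earliest start at minute 130; it finishes at 130 + 60 = minute 190.
Rehearsal waits on blocking (finishes minute 190, plus 5-minute gap → minute 195); rigging (finishes minute 40). The latest of these is minute 195, which is the earliest rehearsal can start.

195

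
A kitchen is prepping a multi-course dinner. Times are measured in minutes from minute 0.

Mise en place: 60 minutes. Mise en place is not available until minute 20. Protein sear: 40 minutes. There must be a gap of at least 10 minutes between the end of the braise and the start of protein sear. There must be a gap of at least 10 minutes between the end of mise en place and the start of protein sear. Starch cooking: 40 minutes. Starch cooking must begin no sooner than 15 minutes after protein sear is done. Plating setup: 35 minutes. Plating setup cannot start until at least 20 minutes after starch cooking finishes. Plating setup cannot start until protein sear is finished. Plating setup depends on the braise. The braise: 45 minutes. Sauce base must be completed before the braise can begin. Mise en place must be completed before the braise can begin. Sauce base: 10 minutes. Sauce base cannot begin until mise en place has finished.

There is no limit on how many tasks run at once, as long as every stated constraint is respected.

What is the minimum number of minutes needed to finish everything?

295

After its own release at minute 20, mise en place can start at minute 20 and finishes at minute 80.
Sauce base waits on mise en place (finishes minute 80), so it starts at minute 80 and finishes at 80 + 10 = minute 90.
The braise has to wait for sauce base (finishes minute 90); mise en place (finishes minute 80). The latest of these is minute 90, so the braise runs minute 90 to 90 + 45 = minute 135.
For protein sear: the braise (finishes minute 135, plus 10-minute gap → minute 145); mise en place (finishes minute 80, plus 10-minute gap → minute 90). Taking the maximum gives a start of minute 145, and it finishes at 145 + 40 = minute 185.
After protein sear (finishes minute 185, plus 15-minute gap → minute 200), starch cooking can start at minute 200 and finishes at minute 240.
For plating setup: starch cooking (finishes minute 240, plus 20-minute gap → minute 260); protein sear (finishes minute 185); the braise (finishes minute 135). Taking the maximum gives a start of minute 260, and it finishes at 260 + 35 = minute 295.
All tasks are finished once the last one completes. Finish times: Mise en place at 80, Sauce base at 90, The braise at 135, Protein sear at 185, Starch cooking at 240, Plating setup at 295. The latest is minute 295.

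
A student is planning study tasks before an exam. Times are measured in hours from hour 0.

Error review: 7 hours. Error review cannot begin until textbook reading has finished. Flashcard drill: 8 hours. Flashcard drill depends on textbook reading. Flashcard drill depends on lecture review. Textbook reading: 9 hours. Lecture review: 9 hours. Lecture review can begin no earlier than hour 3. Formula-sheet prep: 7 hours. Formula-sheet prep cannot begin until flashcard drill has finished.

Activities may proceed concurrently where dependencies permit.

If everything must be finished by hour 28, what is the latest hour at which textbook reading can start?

Formula-sheet prep must finish by hour 28; it takes 7 hours, so it must start by 28 − 7 = hour 21.
Since formula-sheet prep (must start by hour 21) depends on it, flashcard drill must finish by hour 21. Backing off its 8-hour duration gives a latest start of hour 13.
Error review must finish by hour 28; it takes 7 hours, so it must start by 28 − 7 = hour 21.
For textbook reading: flashcard drill (must start by hour 13); error review (must start by hour 21). The most restrictive is hour 13; with a 9-hour duration, textbook reading must start by hour 4.

4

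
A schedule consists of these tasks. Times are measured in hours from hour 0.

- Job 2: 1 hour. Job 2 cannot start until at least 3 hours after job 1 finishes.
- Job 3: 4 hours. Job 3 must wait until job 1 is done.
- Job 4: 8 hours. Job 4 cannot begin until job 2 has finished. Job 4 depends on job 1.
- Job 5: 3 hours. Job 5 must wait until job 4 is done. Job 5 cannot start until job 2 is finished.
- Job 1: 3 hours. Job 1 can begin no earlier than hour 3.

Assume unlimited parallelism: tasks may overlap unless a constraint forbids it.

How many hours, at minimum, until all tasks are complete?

21

Job 1 cannot begin until its own release at hour 3. It runs from hour 3 to 3 + 3 = hour 6.
Job 3 waits on job 1 (finishes hour 6), so it starts at hour 6 and finishes at 6 + 4 = hour 10.
Job 2 waits on job 1 (finishes hour 6, plus 3-hour gap → hour 9), so it starts at hour 9 and finishes at 9 + 1 = hour 10.
For job 4: job 2 (finishes hour 10); job 1 (finishes hour 6). Taking the maximum gives a start of hour 10, and it finishes at 10 + 8 = hour 18.
Job 5 has to wait for job 4 (finishes hour 18); job 2 (finishes hour 10). The latest of these is hour 18, so job 5 runs hour 18 to 18 + 3 = hour 21.
All tasks are finished once the last one completes. Finish times: Job 1 at 6, Job 2 at 10, Job 3 at 10, Job 4 at 18, Job 5 at 21. The latest is hour 21.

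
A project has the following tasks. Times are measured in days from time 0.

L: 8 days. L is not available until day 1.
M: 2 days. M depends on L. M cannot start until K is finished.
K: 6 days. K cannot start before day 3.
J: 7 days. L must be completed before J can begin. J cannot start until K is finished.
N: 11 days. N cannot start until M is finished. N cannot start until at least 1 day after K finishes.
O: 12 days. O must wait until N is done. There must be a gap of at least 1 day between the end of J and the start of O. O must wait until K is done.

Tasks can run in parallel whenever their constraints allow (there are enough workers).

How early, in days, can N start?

L cannot begin until its own release at day 1. It runs from day 1 to 1 + 8 = day 9.
After its own release at day 3, K can start at day 3 and finishes at day 9.
M needs all of L (finishes day 9); K (finishes day 9). That puts its earliest start at day 9; it finishes at 9 + 2 = day 11.
N waits on M (finishes day 11); K (finishes day 9, plus 1-day gap → day 10). The latest of these is day 11, which is the earliest N can start.

11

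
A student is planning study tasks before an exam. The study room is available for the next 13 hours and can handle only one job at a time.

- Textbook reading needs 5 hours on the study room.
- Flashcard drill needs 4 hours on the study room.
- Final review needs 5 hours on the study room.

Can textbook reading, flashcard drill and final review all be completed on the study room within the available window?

Running back to back, the jobs need 5 + 4 + 5 = 14 hours on the study room.
Since 14 > 13, they cannot all fit.

No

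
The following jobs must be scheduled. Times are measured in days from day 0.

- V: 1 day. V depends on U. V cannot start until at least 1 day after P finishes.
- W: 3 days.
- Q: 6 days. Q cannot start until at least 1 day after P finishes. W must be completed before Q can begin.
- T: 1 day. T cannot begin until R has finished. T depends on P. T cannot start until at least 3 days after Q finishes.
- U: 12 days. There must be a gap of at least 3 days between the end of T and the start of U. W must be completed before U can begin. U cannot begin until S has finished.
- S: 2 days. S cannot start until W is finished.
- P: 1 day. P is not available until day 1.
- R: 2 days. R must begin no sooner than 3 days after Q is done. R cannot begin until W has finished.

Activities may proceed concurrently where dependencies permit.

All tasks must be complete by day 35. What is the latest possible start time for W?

4

Nothing follows V; the deadline of day 35 is its only limit. It must start by 35 − 1 = day 34.
U must finish before V (must start by day 34). With a 12-day duration, U must start by 34 − 12 = day 22.
T feeds into U (must start by day 22, minus 3-day gap → day 19); so T must finish by day 19 and therefore start by day 18.
R has to be done before T (must start by day 18). That means finishing by day 18, i.e. starting by 18 − 2 = day 16.
Q feeds R (must start by day 16, minus 3-day gap → day 13); T (must start by day 18, minus 3-day gap → day 15). Taking the minimum, Q must finish by day 13 and start by 13 − 6 = day 7.
S feeds into U (must start by day 22); so S must finish by day 22 and therefore start by day 20.
For W: Q (must start by day 7); R (must start by day 16); S (must start by day 20); U (must start by day 22). The most restrictive is day 7; with a 3-day duration, W must start by day 4.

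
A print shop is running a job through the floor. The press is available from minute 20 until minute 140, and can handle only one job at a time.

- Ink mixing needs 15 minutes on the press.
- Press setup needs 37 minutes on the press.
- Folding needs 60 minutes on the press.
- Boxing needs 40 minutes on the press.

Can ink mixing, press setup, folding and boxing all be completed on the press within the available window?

No

The press window is 140 − 20 = 120 minutes.
Running back to back, the jobs need 15 + 37 + 60 + 40 = 152 minutes on the press.
Since 152 > 120, they cannot all fit.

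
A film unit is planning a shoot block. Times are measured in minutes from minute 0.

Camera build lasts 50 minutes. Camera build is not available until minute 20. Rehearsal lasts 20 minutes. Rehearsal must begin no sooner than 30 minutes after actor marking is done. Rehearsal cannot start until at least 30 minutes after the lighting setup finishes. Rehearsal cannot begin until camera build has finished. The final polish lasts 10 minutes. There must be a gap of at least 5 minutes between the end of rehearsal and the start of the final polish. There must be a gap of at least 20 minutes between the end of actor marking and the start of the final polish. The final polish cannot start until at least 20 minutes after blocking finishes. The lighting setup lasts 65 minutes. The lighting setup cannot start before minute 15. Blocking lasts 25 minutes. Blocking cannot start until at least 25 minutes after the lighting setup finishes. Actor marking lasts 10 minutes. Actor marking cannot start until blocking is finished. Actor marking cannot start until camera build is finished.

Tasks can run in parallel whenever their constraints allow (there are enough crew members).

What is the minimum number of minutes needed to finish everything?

Camera build waits on its own release at minute 20, so it starts at minute 20 and finishes at 20 + 50 = minute 70.
The lighting setup cannot begin until its own release at minute 15. It runs from minute 15 to 15 + 65 = minute 80.
After the lighting setup (finishes minute 80, plus 25-minute gap → minute 105), blocking can start at minute 105 and finishes at minute 130.
Actor marking needs all of blocking (finishes minute 130); camera build (finishes minute 70). That puts its earliest start at minute 130; it finishes at 130 + 10 = minute 140.
For rehearsal: actor marking (finishes minute 140, plus 30-minute gap → minute 170); the lighting setup (finishes minute 80, plus 30-minute gap → minute 110); camera build (finishes minute 70). Taking the maximum gives a start of minute 170, and it finishes at 170 + 20 = minute 190.
The final polish has to wait for rehearsal (finishes minute 190, plus 5-minute gap → minute 195); actor marking (finishes minute 140, plus 20-minute gap → minute 160); blocking (finishes minute 130, plus 20-minute gap → minute 150). The latest of these is minute 195, so the final polish runs minute 195 to 195 + 10 = minute 205.
All tasks are finished once the last one completes. Finish times: The lighting setup at 80, Camera build at 70, Blocking at 130, Actor marking at 140, Rehearsal at 190, The final polish at 205. The latest is minute 205.

205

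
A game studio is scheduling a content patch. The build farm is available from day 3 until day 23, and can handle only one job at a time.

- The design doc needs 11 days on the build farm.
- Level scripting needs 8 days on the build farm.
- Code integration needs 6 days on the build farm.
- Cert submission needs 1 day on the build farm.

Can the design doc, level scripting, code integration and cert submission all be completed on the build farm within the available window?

The build farm window is 23 − 3 = 20 days.
Running back to back, the jobs need 11 + 8 + 6 + 1 = 26 days on the build farm.
Since 26 > 20, they cannot all fit.

No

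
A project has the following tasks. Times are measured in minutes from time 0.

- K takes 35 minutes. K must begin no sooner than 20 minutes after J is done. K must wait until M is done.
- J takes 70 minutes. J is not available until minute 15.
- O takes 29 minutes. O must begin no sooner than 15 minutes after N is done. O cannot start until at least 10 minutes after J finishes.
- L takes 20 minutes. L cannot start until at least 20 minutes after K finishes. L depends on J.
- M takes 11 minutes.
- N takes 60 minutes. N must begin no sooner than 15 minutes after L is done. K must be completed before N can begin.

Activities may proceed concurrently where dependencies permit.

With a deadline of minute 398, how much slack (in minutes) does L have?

Nothing blocks M, so it runs from minute 0 to minute 11.
J cannot begin until its own release at minute 15. It runs from minute 15 to 15 + 70 = minute 85.
K needs all of J (finishes minute 85, plus 20-minute gap → minute 105); M (finishes minute 11). That puts its earliest start at minute 105; it finishes at 105 + 35 = minute 140.
L needs all of K (finishes minute 140, plus 20-minute gap → minute 160); J (finishes minute 85). That puts its earliest start at minute 160; it finishes at 160 + 20 = minute 180.

Working backward from the deadline:
To finish by minute 398, O (duration 29) must start no later than minute 369.
N must finish before O (must start by minute 369, minus 15-minute gap → minute 354). With a 60-minute duration, N must start by 354 − 60 = minute 294.
L has to be done before N (must start by minute 294, minus 15-minute gap → minute 279). That means finishing by minute 279, i.e. starting by 279 − 20 = minute 259.
So L can start as early as minute 160 and as late as minute 259, giving 259 − 160 = 99 minutes of slack.

99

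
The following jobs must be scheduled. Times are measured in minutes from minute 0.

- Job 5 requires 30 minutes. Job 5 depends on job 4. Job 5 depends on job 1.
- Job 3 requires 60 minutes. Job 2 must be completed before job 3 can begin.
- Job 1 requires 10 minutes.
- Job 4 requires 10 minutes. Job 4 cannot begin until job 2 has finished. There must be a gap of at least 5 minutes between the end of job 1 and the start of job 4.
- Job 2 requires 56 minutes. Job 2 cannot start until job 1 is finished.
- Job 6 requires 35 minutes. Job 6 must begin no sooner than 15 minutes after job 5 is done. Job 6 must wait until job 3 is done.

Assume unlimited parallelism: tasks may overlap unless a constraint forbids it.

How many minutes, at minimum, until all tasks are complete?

Nothing blocks job 1, so it runs from minute 0 to minute 10.
Job 2 waits on job 1 (finishes minute 10), so it starts at minute 10 and finishes at 10 + 56 = minute 66.
Job 4 needs all of job 2 (finishes minute 66); job 1 (finishes minute 10, plus 5-minute gap → minute 15). That puts its earliest start at minute 66; it finishes at 66 + 10 = minute 76.
For job 5: job 4 (finishes minute 76); job 1 (finishes minute 10). Taking the maximum gives a start of minute 76, and it finishes at 76 + 30 = minute 106.
Job 3 cannot begin until job 2 (finishes minute 66). It runs from minute 66 to 66 + 60 = minute 126.
Job 6 cannot start until job 5 (finishes minute 106, plus 15-minute gap → minute 121); job 3 (finishes minute 126). The controlling bound is minute 126, so job 6 finishes at 126 + 35 = minute 161.
All tasks are finished once the last one completes. Finish times: Job 1 at 10, Job 2 at 66, Job 3 at 126, Job 4 at 76, Job 5 at 106, Job 6 at 161. The latest is minute 161.

161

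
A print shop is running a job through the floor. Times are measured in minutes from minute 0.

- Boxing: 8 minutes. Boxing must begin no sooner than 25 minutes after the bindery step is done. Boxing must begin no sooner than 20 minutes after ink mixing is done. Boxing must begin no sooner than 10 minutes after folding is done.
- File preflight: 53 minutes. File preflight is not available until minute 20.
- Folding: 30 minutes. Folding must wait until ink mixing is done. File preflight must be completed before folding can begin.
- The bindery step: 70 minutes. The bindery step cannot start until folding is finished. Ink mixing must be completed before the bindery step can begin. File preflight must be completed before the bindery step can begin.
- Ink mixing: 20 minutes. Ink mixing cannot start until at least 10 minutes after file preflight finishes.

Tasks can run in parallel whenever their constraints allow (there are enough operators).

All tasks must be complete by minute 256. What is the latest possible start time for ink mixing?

To finish by minute 256, boxing (duration 8) must start no later than minute 248.
The bindery step has to be done before boxing (must start by minute 248, minus 25-minute gap → minute 223). That means finishing by minute 223, i.e. starting by 223 − 70 = minute 153.
Folding has several dependents: the bindery step (must start by minute 153); boxing (must start by minute 248, minus 10-minute gap → minute 238). The earliest of those limits is minute 153, so folding must start by 153 − 30 = minute 123.
For ink mixing: folding (must start by minute 123); the bindery step (must start by minute 153); boxing (must start by minute 248, minus 20-minute gap → minute 228). The most restrictive is minute 123; with a 20-minute duration, ink mixing must start by minute 103.

103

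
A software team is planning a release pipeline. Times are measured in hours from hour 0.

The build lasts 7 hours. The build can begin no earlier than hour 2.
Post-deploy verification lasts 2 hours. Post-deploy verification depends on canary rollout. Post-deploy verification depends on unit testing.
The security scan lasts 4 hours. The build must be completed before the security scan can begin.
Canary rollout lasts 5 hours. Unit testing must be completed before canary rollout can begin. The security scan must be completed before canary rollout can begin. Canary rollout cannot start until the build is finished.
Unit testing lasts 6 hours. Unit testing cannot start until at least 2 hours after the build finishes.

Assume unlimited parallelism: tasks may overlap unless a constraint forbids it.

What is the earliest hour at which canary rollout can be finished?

22

The build waits on its own release at hour 2, so it starts at hour 2 and finishes at 2 + 7 = hour 9.
The security scan waits on the build (finishes hour 9), so it starts at hour 9 and finishes at 9 + 4 = hour 13.
Unit testing waits on the build (finishes hour 9, plus 2-hour gap → hour 11), so it starts at hour 11 and finishes at 11 + 6 = hour 17.
Canary rollout has to wait for unit testing (finishes hour 17); the security scan (finishes hour 13); the build (finishes hour 9). The latest of these is hour 17, so canary rollout runs hour 17 to 17 + 5 = hour 22.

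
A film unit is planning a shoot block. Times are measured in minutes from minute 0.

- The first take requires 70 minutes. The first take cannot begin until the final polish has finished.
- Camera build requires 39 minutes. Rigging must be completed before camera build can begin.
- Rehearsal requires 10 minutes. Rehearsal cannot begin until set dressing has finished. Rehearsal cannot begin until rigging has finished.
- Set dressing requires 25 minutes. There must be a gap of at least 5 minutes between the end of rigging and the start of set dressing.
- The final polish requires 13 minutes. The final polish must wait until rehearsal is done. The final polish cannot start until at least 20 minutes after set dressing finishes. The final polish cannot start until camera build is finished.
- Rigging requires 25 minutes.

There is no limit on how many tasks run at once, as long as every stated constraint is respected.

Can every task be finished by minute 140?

No

Rigging has no prerequisites, so it starts at minute 0 and finishes at minute 25.
Camera build waits on rigging (finishes minute 25), so it starts at minute 25 and finishes at 25 + 39 = minute 64.
Set dressing waits on rigging (finishes minute 25, plus 5-minute gap → minute 30), so it starts at minute 30 and finishes at 30 + 25 = minute 55.
For rehearsal: set dressing (finishes minute 55); rigging (finishes minute 25). Taking the maximum gives a start of minute 55, and it finishes at 55 + 10 = minute 65.
The final polish cannot start until rehearsal (finishes minute 65); set dressing (finishes minute 55, plus 20-minute gap → minute 75); camera build (finishes minute 64). The controlling bound is minute 75, so the final polish finishes at 75 + 13 = minute 88.
The first take cannot begin until the final polish (finishes minute 88). It runs from minute 88 to 88 + 70 = minute 158.
The earliest everything can be done is minute 158, which is after the deadline of 140, so it is not possible.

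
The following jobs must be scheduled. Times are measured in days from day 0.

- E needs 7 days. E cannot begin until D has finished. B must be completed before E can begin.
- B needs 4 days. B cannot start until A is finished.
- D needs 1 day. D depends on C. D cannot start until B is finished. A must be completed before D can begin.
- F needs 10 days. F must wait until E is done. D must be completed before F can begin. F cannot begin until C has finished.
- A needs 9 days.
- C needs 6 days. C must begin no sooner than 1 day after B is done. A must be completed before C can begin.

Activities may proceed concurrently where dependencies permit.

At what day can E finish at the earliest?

A has no prerequisites, so it starts at day 0 and finishes at day 9.
B waits on A (finishes day 9), so it starts at day 9 and finishes at 9 + 4 = day 13.
C cannot start until B (finishes day 13, plus 1-day gap → day 14); A (finishes day 9). The controlling bound is day 14, so C finishes at 14 + 6 = day 20.
For D: C (finishes day 20); B (finishes day 13); A (finishes day 9). Taking the maximum gives a start of day 20, and it finishes at 20 + 1 = day 21.
E needs all of D (finishes day 21); B (finishes day 13). That puts its earliest start at day 21; it finishes at 21 + 7 = day 28.

28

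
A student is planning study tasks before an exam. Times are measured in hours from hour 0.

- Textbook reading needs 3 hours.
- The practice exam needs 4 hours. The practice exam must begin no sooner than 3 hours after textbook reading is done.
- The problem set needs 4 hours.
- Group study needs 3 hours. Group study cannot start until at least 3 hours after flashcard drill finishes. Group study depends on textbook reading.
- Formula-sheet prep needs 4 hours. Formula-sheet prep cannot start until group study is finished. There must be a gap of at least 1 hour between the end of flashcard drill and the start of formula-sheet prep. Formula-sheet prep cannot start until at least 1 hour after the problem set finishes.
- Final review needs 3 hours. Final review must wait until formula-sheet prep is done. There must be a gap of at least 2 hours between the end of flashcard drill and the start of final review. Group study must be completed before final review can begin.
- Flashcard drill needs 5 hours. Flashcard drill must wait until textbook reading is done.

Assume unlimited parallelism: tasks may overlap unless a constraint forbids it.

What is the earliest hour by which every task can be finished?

21

The problem set can start immediately at hour 0; it finishes at hour 4.
Nothing blocks textbook reading, so it runs from hour 0 to hour 3.
The practice exam waits on textbook reading (finishes hour 3, plus 3-hour gap → hour 6), so it starts at hour 6 and finishes at 6 + 4 = hour 10.
After textbook reading (finishes hour 3), flashcard drill can start at hour 3 and finishes at hour 8.
Group study cannot start until flashcard drill (finishes hour 8, plus 3-hour gap → hour 11); textbook reading (finishes hour 3). The controlling bound is hour 11, so group study finishes at 11 + 3 = hour 14.
Formula-sheet prep needs all of group study (finishes hour 14); flashcard drill (finishes hour 8, plus 1-hour gap → hour 9); the problem set (finishes hour 4, plus 1-hour gap → hour 5). That puts its earliest start at hour 14; it finishes at 14 + 4 = hour 18.
Final review cannot start until formula-sheet prep (finishes hour 18); flashcard drill (finishes hour 8, plus 2-hour gap → hour 10); group study (finishes hour 14). The controlling bound is hour 18, so final review finishes at 18 + 3 = hour 21.
All tasks are finished once the last one completes. Finish times: Textbook reading at 3, The problem set at 4, Flashcard drill at 8, The practice exam at 10, Group study at 14, Formula-sheet prep at 18, Final review at 21. The latest is hour 21.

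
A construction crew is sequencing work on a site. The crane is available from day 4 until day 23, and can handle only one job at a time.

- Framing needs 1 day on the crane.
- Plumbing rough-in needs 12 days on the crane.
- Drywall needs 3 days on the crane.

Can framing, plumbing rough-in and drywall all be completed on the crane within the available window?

Yes

The crane window is 23 − 4 = 19 days.
Running back to back, the jobs need 1 + 12 + 3 = 16 days on the crane.
Since 16 ≤ 19, they fit within the window.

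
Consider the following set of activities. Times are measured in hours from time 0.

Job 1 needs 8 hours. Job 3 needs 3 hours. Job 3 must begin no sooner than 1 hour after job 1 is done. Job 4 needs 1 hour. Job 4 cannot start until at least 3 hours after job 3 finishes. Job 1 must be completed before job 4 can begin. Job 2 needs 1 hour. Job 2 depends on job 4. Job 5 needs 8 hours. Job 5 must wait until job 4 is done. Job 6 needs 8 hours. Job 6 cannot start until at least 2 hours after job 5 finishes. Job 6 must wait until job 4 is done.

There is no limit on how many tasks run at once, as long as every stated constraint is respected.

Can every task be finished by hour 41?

Job 1 has no prerequisites, so it starts at hour 0 and finishes at hour 8.
After job 1 (finishes hour 8, plus 1-hour gap → hour 9), job 3 can start at hour 9 and finishes at hour 12.
For job 4: job 3 (finishes hour 12, plus 3-hour gap → hour 15); job 1 (finishes hour 8). Taking the maximum gives a start of hour 15, and it finishes at 15 + 1 = hour 16.
Job 5 cannot begin until job 4 (finishes hour 16). It runs from hour 16 to 16 + 8 = hour 24.
For job 6: job 5 (finishes hour 24, plus 2-hour gap → hour 26); job 4 (finishes hour 16). Taking the maximum gives a start of hour 26, and it finishes at 26 + 8 = hour 34.
Job 2 cannot begin until job 4 (finishes hour 16). It runs from hour 16 to 16 + 1 = hour 17.
Every task is finished by hour 34, which is no later than the deadline of 41, so the schedule is feasible.

Yes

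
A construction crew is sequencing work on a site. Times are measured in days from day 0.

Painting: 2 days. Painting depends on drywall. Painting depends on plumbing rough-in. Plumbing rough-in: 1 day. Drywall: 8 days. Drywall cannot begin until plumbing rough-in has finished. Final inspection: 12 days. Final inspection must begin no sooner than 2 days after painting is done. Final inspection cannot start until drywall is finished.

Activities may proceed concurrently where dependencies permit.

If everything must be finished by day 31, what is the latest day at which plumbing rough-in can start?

Final inspection has no dependents, so it just needs to finish by day 31. Starting by 31 − 12 = day 19 achieves that.
Since final inspection (must start by day 19, minus 2-day gap → day 17) depends on it, painting must finish by day 17. Backing off its 2-day duration gives a latest start of day 15.
Drywall feeds painting (must start by day 15); final inspection (must start by day 19). Taking the minimum, drywall must finish by day 15 and start by 15 − 8 = day 7.
Plumbing rough-in must finish in time for drywall (must start by day 7); painting (must start by day 15). The tightest is day 7, so plumbing rough-in must start by 7 − 1 = day 6.

6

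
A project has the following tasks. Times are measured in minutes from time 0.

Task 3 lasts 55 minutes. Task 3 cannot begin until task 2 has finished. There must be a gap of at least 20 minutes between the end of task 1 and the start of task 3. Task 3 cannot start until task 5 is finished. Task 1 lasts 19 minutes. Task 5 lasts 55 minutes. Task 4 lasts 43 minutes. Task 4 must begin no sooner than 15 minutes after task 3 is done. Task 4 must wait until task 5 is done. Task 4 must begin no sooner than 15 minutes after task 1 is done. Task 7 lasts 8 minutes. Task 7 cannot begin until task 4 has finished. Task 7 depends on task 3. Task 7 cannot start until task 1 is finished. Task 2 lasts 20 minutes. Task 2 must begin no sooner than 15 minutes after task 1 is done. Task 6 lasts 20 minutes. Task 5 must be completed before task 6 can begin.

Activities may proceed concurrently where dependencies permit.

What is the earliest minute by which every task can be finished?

176

Task 5 has no prerequisites, so it starts at minute 0 and finishes at minute 55.
Task 6 cannot begin until task 5 (finishes minute 55). It runs from minute 55 to 55 + 20 = minute 75.
Nothing blocks task 1, so it runs from minute 0 to minute 19.
Task 2 cannot begin until task 1 (finishes minute 19, plus 15-minute gap → minute 34). It runs from minute 34 to 34 + 20 = minute 54.
For task 3: task 2 (finishes minute 54); task 1 (finishes minute 19, plus 20-minute gap → minute 39); task 5 (finishes minute 55). Taking the maximum gives a start of minute 55, and it finishes at 55 + 55 = minute 110.
Task 4 has to wait for task 3 (finishes minute 110, plus 15-minute gap → minute 125); task 5 (finishes minute 55); task 1 (finishes minute 19, plus 15-minute gap → minute 34). The latest of these is minute 125, so task 4 runs minute 125 to 125 + 43 = minute 168.
Task 7 has to wait for task 4 (finishes minute 168); task 3 (finishes minute 110); task 1 (finishes minute 19). The latest of these is minute 168, so task 7 runs minute 168 to 168 + 8 = minute 176.
All tasks are finished once the last one completes. Finish times: Task 1 at 19, Task 2 at 54, Task 3 at 110, Task 4 at 168, Task 5 at 55, Task 6 at 75, Task 7 at 176. The latest is minute 176.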